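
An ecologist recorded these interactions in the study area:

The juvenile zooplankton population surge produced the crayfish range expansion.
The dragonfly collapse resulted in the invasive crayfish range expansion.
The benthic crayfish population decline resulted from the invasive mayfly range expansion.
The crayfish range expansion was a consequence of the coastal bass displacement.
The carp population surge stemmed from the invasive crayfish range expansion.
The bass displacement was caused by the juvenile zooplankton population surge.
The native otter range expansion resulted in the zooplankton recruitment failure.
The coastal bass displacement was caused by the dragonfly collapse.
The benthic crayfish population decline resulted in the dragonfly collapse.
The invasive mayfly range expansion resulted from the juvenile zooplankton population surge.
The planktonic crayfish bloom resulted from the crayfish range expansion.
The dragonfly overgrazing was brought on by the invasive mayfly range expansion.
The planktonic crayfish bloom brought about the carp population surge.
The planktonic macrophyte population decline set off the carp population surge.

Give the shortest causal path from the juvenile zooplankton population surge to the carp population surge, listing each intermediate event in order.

the juvenile zooplankton population surge → the crayfish range expansion → the planktonic crayfish bloom → the carp population surge

the juvenile zooplankton population surge → the crayfish range expansion
the crayfish range expansion → the planktonic crayfish bloom
the planktonic crayfish bloom → the carp population surge
Length: 3 steps.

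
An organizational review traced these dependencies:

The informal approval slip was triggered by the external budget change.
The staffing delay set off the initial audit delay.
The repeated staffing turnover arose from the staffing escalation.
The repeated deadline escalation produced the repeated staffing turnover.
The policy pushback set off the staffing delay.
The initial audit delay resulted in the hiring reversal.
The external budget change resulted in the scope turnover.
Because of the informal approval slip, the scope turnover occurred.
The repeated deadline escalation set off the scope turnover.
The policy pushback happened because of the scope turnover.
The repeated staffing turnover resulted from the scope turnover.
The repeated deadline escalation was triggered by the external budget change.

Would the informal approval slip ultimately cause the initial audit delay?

There is a causal chain: the informal approval slip → the scope turnover → the policy pushback → the staffing delay → the initial audit delay.

Yes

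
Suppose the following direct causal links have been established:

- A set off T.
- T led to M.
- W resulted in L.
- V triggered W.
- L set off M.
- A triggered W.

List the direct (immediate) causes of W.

A, V

A, V → W with nothing further upstream stated.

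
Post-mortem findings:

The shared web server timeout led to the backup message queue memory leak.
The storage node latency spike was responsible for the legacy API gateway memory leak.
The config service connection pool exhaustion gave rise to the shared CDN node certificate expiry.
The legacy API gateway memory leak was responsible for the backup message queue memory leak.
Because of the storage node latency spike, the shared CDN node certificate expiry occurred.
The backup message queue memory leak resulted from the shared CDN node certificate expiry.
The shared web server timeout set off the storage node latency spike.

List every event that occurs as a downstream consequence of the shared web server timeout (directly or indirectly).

Direct effects: the storage node latency spike, the backup message queue memory leak.
2 steps out: the shared CDN node certificate expiry, the legacy API gateway memory leak.
Not reachable from it: the config service connection pool exhaustion.

the backup message queue memory leak, the legacy API gateway memory leak, the shared CDN node certificate expiry, the storage node latency spike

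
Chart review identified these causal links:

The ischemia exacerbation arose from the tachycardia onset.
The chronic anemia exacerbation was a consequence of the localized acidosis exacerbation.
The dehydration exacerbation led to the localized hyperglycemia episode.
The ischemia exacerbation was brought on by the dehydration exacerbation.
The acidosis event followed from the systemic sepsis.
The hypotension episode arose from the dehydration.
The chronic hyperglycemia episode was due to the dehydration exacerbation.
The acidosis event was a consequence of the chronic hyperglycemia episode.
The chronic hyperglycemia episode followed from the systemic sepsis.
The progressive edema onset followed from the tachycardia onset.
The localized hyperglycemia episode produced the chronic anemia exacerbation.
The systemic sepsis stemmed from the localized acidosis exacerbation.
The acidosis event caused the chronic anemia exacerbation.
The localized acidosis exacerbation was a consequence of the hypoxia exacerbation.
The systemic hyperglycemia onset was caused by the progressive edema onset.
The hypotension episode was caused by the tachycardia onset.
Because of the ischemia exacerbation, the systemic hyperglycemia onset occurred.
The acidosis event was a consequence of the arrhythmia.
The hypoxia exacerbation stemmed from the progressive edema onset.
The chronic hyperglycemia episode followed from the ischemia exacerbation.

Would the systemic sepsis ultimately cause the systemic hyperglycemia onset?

The systemic sepsis leads to the chronic hyperglycemia episode, the acidosis event, the chronic anemia exacerbation; the systemic hyperglycemia onset is not among them.

No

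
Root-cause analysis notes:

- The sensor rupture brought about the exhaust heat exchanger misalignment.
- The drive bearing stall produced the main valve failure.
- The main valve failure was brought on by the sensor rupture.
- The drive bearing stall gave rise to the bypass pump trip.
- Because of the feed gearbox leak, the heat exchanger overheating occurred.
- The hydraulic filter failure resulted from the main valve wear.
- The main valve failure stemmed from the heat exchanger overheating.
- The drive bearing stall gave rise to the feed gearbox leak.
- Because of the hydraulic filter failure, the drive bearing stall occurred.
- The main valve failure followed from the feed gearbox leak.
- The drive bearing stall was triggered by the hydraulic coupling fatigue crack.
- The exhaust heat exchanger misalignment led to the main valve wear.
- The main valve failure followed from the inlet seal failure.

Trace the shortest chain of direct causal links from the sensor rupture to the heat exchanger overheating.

the sensor rupture → the exhaust heat exchanger misalignment → the main valve wear → the hydraulic filter failure → the drive bearing stall → the feed gearbox leak → the heat exchanger overheating

the sensor rupture → the exhaust heat exchanger misalignment
the exhaust heat exchanger misalignment → the main valve wear
the main valve wear → the hydraulic filter failure
the hydraulic filter failure → the drive bearing stall
the drive bearing stall → the feed gearbox leak
the feed gearbox leak → the heat exchanger overheating
Length: 6 steps.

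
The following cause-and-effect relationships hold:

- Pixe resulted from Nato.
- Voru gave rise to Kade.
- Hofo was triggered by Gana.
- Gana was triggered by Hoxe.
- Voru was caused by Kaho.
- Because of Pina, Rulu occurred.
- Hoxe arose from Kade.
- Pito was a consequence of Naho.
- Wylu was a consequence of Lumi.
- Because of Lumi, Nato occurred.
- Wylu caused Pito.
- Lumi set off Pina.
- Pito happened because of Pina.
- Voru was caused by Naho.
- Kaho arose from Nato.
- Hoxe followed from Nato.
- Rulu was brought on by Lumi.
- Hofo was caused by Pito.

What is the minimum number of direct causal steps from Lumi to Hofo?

3

Shortest chain: Lumi → Pina → Pito → Hofo.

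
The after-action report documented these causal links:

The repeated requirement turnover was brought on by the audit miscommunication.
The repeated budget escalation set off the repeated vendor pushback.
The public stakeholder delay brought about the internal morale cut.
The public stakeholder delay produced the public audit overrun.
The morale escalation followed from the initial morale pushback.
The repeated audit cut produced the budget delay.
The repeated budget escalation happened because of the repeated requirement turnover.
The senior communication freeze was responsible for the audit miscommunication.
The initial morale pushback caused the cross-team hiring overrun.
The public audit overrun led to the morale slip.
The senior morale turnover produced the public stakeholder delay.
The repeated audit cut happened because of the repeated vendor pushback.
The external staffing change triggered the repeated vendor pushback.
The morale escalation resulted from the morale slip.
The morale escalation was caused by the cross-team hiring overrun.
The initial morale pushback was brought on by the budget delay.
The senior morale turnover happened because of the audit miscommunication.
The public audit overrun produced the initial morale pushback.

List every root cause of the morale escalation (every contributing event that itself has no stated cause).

the external staffing change, the senior communication freeze

Tracing upstream from the morale escalation: the morale escalation ← the morale slip ← the public audit overrun ← the public stakeholder delay ← the senior morale turnover ← the audit miscommunication ← the senior communication freeze.
A separate upstream branch: the morale escalation ← the initial morale pushback ← the budget delay ← the repeated audit cut ← the repeated vendor pushback ← the external staffing change.
Each of those chain origins has no stated cause.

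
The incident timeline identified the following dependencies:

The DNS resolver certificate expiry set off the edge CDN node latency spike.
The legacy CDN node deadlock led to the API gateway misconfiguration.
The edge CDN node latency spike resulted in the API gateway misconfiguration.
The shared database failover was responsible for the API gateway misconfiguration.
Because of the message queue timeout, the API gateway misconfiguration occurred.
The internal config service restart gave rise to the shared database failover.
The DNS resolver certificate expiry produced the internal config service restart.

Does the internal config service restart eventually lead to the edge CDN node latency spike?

The internal config service restart leads to the shared database failover, the API gateway misconfiguration; the edge CDN node latency spike is not among them.

No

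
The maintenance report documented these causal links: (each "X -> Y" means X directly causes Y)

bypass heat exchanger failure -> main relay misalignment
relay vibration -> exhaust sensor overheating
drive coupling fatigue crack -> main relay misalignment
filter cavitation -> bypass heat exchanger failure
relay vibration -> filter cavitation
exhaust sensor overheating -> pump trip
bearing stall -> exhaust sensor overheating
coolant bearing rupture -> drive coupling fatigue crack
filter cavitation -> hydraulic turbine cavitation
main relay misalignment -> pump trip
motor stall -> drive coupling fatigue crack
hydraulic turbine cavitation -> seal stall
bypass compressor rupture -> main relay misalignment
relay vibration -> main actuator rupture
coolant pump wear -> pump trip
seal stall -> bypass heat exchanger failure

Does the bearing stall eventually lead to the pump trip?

There is a causal chain: the bearing stall → the exhaust sensor overheating → the pump trip.

Yes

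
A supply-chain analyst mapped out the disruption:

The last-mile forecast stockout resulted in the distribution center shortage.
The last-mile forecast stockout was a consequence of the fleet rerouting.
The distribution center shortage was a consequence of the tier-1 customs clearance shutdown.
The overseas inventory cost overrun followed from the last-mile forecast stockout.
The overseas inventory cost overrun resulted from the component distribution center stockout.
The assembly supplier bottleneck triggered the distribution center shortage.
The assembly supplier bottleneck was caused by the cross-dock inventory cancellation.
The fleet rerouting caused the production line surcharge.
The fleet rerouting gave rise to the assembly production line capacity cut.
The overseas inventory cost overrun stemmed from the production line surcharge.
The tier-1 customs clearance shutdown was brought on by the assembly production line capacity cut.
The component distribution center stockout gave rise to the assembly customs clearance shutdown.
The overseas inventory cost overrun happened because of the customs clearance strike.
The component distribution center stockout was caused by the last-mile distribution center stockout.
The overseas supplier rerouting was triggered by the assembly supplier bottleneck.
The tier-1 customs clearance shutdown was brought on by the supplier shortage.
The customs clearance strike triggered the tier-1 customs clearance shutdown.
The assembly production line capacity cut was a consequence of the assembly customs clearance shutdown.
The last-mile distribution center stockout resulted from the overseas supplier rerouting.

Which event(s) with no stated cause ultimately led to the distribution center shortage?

the cross-dock inventory cancellation, the customs clearance strike, the fleet rerouting, the supplier shortage

Tracing upstream from the distribution center shortage: the distribution center shortage ← the assembly supplier bottleneck ← the cross-dock inventory cancellation.
A separate upstream branch: the distribution center shortage ← the last-mile forecast stockout ← the fleet rerouting.
A separate upstream branch: the distribution center shortage ← the tier-1 customs clearance shutdown ← the supplier shortage.
A separate upstream branch: the distribution center shortage ← the tier-1 customs clearance shutdown ← the customs clearance strike.
Each of those chain origins has no stated cause.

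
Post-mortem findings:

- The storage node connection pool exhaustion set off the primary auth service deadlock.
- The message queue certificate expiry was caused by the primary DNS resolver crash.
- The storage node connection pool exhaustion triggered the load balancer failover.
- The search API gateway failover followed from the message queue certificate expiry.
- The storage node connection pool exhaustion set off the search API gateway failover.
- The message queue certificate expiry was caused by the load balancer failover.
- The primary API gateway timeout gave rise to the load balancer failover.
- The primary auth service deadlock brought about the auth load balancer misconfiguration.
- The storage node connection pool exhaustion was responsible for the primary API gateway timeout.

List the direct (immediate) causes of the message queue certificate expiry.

the load balancer failover, the primary DNS resolver crash

Upstream contributors include the storage node connection pool exhaustion, the primary API gateway timeout, but only the load balancer failover, the primary DNS resolver crash feed directly into the message queue certificate expiry.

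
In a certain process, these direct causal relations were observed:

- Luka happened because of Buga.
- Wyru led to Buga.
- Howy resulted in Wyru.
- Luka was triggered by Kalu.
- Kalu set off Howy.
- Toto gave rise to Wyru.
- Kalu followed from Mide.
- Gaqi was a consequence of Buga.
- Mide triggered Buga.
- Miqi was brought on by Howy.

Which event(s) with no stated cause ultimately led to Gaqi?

Tracing upstream from Gaqi: Gaqi ← Buga ← Mide.
A separate upstream branch: Gaqi ← Buga ← Wyru ← Toto.
Each of those chain origins has no stated cause.

Mide, Toto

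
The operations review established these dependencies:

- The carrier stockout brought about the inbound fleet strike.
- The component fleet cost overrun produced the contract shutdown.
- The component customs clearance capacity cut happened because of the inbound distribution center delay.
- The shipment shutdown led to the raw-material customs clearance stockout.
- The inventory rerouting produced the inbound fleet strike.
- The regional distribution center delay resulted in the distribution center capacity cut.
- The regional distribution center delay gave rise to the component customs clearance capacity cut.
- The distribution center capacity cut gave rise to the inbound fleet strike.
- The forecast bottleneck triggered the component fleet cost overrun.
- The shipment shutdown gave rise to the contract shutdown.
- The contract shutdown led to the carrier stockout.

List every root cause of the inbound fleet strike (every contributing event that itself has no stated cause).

the forecast bottleneck, the inventory rerouting, the regional distribution center delay, the shipment shutdown

Tracing upstream from the inbound fleet strike: the inbound fleet strike ← the carrier stockout ← the contract shutdown ← the component fleet cost overrun ← the forecast bottleneck.
A separate upstream branch: the inbound fleet strike ← the carrier stockout ← the contract shutdown ← the shipment shutdown.
A separate upstream branch: the inbound fleet strike ← the distribution center capacity cut ← the regional distribution center delay.
A separate upstream branch: the inbound fleet strike ← the inventory rerouting.
Each of those chain origins has no stated cause.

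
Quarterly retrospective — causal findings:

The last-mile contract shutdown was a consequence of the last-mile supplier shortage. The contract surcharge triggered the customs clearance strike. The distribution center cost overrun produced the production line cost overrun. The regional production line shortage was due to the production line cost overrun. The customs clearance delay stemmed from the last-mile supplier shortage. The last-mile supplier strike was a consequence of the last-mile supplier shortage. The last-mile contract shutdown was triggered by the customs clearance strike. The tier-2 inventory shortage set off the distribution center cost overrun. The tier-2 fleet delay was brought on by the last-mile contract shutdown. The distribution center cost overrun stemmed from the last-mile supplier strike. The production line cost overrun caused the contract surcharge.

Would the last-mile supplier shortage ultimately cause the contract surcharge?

There is a causal chain: the last-mile supplier shortage → the last-mile supplier strike → the distribution center cost overrun → the production line cost overrun → the contract surcharge.

Yes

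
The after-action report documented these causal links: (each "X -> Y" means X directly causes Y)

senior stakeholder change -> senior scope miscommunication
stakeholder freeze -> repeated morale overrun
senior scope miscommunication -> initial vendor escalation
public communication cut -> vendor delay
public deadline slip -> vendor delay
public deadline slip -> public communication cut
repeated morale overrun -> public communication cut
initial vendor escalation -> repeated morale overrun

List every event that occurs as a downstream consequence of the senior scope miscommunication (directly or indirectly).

Direct effects: the initial vendor escalation.
2 steps out: the repeated morale overrun.
3 steps out: the public communication cut.
4 steps out: the vendor delay.
Not reachable from it: the senior stakeholder change, the stakeholder freeze, the public deadline slip.

the initial vendor escalation, the public communication cut, the repeated morale overrun, the vendor delay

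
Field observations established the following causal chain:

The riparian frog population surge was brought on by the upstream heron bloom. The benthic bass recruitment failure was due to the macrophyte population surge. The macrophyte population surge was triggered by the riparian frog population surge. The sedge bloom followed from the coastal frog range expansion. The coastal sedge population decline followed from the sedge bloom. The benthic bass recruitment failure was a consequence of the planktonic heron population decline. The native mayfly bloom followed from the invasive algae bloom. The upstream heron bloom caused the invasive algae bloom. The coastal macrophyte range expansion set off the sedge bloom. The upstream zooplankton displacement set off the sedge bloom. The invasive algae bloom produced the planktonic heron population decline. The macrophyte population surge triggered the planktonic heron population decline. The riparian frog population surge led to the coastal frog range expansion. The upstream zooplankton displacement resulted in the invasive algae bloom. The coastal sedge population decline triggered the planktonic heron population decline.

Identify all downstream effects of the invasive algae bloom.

Direct effects: the planktonic heron population decline, the native mayfly bloom.
2 steps out: the benthic bass recruitment failure.
Not reachable from it: the upstream zooplankton displacement, the upstream heron bloom, the riparian frog population surge, the coastal macrophyte range expansion, the coastal frog range expansion, the sedge bloom, the macrophyte population surge, the coastal sedge population decline.

the benthic bass recruitment failure, the native mayfly bloom, the planktonic heron population decline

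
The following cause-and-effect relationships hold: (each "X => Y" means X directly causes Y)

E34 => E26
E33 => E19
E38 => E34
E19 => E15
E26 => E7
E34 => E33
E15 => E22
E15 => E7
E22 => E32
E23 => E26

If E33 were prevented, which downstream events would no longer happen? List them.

E15, E19, E22, E32

Downstream of E33: E19, E15, E22, E7, E32.
Of those, still caused via another path: E7.
The remainder have no surviving cause.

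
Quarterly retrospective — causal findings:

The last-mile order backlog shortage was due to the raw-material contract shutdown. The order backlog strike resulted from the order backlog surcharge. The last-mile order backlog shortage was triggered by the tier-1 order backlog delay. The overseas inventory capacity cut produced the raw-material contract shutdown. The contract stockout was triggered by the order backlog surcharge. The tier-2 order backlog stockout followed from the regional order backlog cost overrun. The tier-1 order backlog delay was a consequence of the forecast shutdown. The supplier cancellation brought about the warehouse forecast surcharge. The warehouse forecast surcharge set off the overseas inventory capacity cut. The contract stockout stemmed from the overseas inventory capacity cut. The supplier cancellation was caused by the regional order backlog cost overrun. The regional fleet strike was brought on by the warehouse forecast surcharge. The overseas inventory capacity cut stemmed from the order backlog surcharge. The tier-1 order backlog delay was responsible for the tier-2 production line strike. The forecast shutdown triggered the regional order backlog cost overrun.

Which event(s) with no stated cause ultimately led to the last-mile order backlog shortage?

the forecast shutdown, the order backlog surcharge

Tracing upstream from the last-mile order backlog shortage: the last-mile order backlog shortage ← the tier-1 order backlog delay ← the forecast shutdown.
A separate upstream branch: the last-mile order backlog shortage ← the raw-material contract shutdown ← the overseas inventory capacity cut ← the order backlog surcharge.
Each of those chain origins has no stated cause.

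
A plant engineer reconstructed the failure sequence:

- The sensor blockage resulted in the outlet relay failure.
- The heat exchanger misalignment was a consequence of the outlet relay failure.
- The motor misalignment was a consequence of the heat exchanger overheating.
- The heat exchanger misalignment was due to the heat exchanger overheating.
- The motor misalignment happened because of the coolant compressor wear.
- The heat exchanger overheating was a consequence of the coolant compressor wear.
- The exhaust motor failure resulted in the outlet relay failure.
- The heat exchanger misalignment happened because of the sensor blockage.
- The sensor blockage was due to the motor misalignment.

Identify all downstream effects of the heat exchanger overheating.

Direct effects: the motor misalignment, the heat exchanger misalignment.
2 steps out: the sensor blockage.
3 steps out: the outlet relay failure.
Not reachable from it: the coolant compressor wear, the exhaust motor failure.

the heat exchanger misalignment, the motor misalignment, the outlet relay failure, the sensor blockage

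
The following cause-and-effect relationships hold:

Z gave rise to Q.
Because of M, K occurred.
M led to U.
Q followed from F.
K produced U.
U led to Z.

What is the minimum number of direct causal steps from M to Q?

3

Shortest chain: M → U → Z → Q.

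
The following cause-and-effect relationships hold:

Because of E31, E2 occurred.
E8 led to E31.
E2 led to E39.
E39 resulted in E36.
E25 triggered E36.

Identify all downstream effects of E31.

Direct effects: E2.
2 steps out: E39.
3 steps out: E36.
Not reachable from it: E8, E25.

E2, E36, E39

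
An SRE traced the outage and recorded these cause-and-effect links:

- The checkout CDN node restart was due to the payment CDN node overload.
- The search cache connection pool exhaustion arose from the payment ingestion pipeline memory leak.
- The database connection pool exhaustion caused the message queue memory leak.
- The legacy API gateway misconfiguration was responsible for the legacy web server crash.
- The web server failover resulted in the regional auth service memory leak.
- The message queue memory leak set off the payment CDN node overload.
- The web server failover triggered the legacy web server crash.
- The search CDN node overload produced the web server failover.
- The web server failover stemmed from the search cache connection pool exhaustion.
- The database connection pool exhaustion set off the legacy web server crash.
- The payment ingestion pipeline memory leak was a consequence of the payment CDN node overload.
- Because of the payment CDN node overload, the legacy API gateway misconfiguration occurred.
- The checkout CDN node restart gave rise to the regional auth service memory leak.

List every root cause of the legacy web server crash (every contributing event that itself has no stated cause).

Tracing upstream from the legacy web server crash: the legacy web server crash ← the database connection pool exhaustion.
A separate upstream branch: the legacy web server crash ← the web server failover ← the search CDN node overload.
Each of those chain origins has no stated cause.

the database connection pool exhaustion, the search CDN node overload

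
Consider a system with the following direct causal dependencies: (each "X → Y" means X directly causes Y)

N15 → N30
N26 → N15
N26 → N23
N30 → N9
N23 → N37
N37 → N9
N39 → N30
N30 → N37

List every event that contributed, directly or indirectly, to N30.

N15, N26, N39

Immediate causes of N30: N15, N39.
Further upstream: N26.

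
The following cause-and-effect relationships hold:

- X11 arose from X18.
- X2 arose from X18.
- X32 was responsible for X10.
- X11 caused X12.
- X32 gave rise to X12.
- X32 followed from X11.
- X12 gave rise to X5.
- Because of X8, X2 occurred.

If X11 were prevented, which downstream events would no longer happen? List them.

X10, X12, X32, X5

Downstream of X11: X32, X10, X12, X5.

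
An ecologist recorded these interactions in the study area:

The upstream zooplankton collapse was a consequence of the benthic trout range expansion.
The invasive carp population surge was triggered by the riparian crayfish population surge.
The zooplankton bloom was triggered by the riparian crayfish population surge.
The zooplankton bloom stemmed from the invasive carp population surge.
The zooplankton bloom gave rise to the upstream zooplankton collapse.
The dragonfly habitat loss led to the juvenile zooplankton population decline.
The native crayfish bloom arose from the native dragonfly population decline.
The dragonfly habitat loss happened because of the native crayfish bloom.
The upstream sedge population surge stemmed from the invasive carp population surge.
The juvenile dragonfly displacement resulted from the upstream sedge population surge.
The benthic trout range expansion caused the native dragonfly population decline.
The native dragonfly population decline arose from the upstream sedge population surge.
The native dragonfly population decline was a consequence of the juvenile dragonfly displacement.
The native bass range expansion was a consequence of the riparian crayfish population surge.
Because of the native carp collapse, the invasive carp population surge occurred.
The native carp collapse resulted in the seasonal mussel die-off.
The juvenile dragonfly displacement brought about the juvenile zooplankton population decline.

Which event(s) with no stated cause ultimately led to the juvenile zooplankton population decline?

the benthic trout range expansion, the native carp collapse, the riparian crayfish population surge

Tracing upstream from the juvenile zooplankton population decline: the juvenile zooplankton population decline ← the juvenile dragonfly displacement ← the upstream sedge population surge ← the invasive carp population surge ← the riparian crayfish population surge.
A separate upstream branch: the juvenile zooplankton population decline ← the juvenile dragonfly displacement ← the upstream sedge population surge ← the invasive carp population surge ← the native carp collapse.
A separate upstream branch: the juvenile zooplankton population decline ← the dragonfly habitat loss ← the native crayfish bloom ← the native dragonfly population decline ← the benthic trout range expansion.
Each of those chain origins has no stated cause.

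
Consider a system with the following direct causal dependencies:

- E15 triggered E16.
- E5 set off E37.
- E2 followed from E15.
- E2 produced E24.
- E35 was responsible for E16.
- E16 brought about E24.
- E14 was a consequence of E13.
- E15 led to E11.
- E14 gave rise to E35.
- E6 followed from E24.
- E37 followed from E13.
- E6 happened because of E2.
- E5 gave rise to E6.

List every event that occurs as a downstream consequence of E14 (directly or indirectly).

Direct effects: E35.
2 steps out: E16.
3 steps out: E24.
4 steps out: E6.
Not reachable from it: E13, E15, E5, E11, E37, E2.

E16, E24, E35, E6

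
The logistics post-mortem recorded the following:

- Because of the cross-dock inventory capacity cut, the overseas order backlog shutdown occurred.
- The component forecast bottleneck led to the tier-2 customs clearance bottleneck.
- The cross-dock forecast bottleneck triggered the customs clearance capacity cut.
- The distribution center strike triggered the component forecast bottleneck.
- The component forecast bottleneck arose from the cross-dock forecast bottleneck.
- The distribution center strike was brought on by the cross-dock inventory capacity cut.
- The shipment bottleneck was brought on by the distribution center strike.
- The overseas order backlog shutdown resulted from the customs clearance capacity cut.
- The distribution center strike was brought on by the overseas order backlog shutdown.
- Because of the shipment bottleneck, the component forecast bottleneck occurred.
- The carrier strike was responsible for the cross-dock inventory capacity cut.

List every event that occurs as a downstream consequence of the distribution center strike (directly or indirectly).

the component forecast bottleneck, the shipment bottleneck, the tier-2 customs clearance bottleneck

Direct effects: the shipment bottleneck, the component forecast bottleneck.
2 steps out: the tier-2 customs clearance bottleneck.
Not reachable from it: the cross-dock forecast bottleneck, the customs clearance capacity cut, the carrier strike, the cross-dock inventory capacity cut, the overseas order backlog shutdown.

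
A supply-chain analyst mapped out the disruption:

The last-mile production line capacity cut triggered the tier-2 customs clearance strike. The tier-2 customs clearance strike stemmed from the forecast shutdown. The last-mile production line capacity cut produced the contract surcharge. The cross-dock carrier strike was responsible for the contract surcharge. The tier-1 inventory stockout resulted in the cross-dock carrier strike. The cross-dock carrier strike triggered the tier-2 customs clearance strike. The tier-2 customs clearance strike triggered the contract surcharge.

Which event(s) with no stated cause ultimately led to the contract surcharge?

the forecast shutdown, the last-mile production line capacity cut, the tier-1 inventory stockout

Tracing upstream from the contract surcharge: the contract surcharge ← the cross-dock carrier strike ← the tier-1 inventory stockout.
A separate upstream branch: the contract surcharge ← the tier-2 customs clearance strike ← the forecast shutdown.
A separate upstream branch: the contract surcharge ← the last-mile production line capacity cut.
Each of those chain origins has no stated cause.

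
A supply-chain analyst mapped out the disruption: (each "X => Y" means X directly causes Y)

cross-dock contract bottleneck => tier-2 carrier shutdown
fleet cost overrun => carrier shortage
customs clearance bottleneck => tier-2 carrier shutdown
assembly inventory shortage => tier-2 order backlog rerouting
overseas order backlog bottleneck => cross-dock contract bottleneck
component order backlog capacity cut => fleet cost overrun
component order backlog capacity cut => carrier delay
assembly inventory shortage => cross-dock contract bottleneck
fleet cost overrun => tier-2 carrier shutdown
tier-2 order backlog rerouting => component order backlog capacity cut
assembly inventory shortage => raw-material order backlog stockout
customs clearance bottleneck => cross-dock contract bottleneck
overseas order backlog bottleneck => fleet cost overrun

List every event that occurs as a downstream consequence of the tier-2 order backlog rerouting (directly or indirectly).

the carrier delay, the carrier shortage, the component order backlog capacity cut, the fleet cost overrun, the tier-2 carrier shutdown

Direct effects: the component order backlog capacity cut.
2 steps out: the fleet cost overrun, the carrier delay.
3 steps out: the carrier shortage, the tier-2 carrier shutdown.
Not reachable from it: the overseas order backlog bottleneck, the assembly inventory shortage, the raw-material order backlog stockout, the customs clearance bottleneck, the cross-dock contract bottleneck.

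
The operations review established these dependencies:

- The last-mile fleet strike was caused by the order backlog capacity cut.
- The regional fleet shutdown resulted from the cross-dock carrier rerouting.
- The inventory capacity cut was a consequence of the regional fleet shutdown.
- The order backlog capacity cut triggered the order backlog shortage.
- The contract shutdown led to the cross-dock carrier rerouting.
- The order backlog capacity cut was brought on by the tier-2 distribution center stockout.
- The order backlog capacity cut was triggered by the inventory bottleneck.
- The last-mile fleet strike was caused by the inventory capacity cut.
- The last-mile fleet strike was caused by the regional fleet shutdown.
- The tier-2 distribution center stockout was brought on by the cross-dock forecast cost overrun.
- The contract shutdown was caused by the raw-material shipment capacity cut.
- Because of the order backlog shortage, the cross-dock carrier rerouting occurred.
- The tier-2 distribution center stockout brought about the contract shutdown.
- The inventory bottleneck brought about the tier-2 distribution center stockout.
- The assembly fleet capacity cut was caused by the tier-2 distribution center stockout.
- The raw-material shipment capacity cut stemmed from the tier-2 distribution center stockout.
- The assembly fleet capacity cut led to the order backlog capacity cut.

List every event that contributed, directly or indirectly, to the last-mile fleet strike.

the assembly fleet capacity cut, the contract shutdown, the cross-dock carrier rerouting, the cross-dock forecast cost overrun, the inventory bottleneck, the inventory capacity cut, the order backlog capacity cut, the order backlog shortage, the raw-material shipment capacity cut, the regional fleet shutdown, the tier-2 distribution center stockout

Immediate causes of the last-mile fleet strike: the order backlog capacity cut, the regional fleet shutdown, the inventory capacity cut.
Further upstream: the inventory bottleneck, the tier-2 distribution center stockout, the assembly fleet capacity cut, the order backlog shortage, the raw-material shipment capacity cut, the contract shutdown, the cross-dock carrier rerouting, the cross-dock forecast cost overrun.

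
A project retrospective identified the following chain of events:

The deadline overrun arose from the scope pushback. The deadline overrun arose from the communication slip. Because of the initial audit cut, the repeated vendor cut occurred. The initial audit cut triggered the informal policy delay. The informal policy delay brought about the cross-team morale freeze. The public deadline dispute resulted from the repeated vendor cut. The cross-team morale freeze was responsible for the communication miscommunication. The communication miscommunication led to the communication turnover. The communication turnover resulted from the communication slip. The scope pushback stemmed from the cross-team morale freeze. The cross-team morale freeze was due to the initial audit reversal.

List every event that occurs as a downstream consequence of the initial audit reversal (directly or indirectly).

the communication miscommunication, the communication turnover, the cross-team morale freeze, the deadline overrun, the scope pushback

Direct effects: the cross-team morale freeze.
2 steps out: the communication miscommunication, the scope pushback.
3 steps out: the communication turnover, the deadline overrun.
Not reachable from it: the initial audit cut, the informal policy delay, the repeated vendor cut, the public deadline dispute, the communication slip.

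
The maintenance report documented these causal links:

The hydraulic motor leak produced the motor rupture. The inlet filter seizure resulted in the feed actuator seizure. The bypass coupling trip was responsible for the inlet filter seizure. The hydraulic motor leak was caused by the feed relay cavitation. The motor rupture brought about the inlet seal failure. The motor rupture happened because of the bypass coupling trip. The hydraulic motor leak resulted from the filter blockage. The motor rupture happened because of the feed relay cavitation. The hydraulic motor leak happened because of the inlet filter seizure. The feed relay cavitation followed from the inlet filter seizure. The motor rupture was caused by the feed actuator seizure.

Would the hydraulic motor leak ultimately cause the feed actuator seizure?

The hydraulic motor leak leads to the motor rupture, the inlet seal failure; the feed actuator seizure is not among them.

No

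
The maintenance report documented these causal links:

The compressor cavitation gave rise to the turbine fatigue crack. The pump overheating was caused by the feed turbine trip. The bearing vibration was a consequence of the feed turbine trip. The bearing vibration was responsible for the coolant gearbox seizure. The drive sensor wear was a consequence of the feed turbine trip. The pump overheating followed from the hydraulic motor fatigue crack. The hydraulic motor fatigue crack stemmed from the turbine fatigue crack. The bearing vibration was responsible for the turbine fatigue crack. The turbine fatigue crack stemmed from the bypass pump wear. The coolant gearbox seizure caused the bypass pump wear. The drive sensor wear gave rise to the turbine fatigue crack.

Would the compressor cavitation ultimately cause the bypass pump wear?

No

The compressor cavitation leads to the turbine fatigue crack, the hydraulic motor fatigue crack, the pump overheating; the bypass pump wear is not among them.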